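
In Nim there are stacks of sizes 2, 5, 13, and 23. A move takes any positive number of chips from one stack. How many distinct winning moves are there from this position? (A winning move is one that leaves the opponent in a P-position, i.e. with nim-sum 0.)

Nim-sum: 2 ^ 5 ^ 13 ^ 23 = 29.
The overall nim-sum is X = 29. A stack of size p has a winning move iff p XOR X < p (reduce it to p XOR X).
  2: 2 XOR 29 = 31 ≥ 2 — no move.
  5: 5 XOR 29 = 24 ≥ 5 — no move.
  13: 13 XOR 29 = 16 ≥ 13 — no move.
  23: 23 XOR 29 = 10 < 23 — winning move (to 10).
That gives 1 winning move.

1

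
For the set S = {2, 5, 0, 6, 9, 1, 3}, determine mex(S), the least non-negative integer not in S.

4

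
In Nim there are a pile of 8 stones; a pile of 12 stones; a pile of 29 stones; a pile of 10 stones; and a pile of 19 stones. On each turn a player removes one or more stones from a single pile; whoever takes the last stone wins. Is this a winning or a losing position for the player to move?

Losing position

Compute the nim-sum pairwise:
8 XOR 12 = 4
4 XOR 29 = 25
25 XOR 10 = 19
19 XOR 19 = 0
The nim-sum is 0, so this is a P-position: the player to move is in a losing position under optimal play.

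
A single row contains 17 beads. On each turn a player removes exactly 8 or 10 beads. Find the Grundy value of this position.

2

Build the Grundy sequence with g(k) = mex{g(k−s) : s ∈ {8, 10}, s ≤ k}:
k:     0  1  2  3  4  5  6  7  8  9 10 11 12 13 14 15 16 17
g(k):  0  0  0  0  0  0  0  0  1  1  1  1  1  1  1  1  2  2
So g(17) = 2.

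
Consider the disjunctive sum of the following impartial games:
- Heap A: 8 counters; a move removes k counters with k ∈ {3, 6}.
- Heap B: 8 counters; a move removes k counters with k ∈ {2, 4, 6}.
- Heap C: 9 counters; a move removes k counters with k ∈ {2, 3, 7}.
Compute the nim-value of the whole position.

Build the Grundy sequence for heap A with g(k) = mex{g(k−s) : s ∈ {3, 6}, s ≤ k}:
k:     0  1  2  3  4  5  6  7  8
g(k):  0  0  0  1  1  1  2  2  2
So g(8) = 2.
Grundy values for heap B (subtraction set {2, 4, 6}):
k:     0  1  2  3  4  5  6  7  8
g(k):  0  0  1  1  2  2  3  3  0
So g(8) = 0.
Grundy values for heap C (subtraction set {2, 3, 7}):
k:     0  1  2  3  4  5  6  7  8  9
g(k):  0  0  1  1  2  0  0  1  1  2
So g(9) = 2.
By the Sprague-Grundy theorem, the Grundy value of a sum of independent games is the XOR of the component values.
Combined value = 2 XOR 0 XOR 2 = 0.

0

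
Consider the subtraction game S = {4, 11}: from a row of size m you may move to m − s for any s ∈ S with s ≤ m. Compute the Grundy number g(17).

Compute g(0), g(1), … for moves {4, 11}:
k:     0  1  2  3  4  5  6  7  8  9 10 11 12 13 14 15 16 17
g(k):  0  0  0  0  1  1  1  1  0  0  0  2  1  1  1  0  0  0
So g(17) = 0.

0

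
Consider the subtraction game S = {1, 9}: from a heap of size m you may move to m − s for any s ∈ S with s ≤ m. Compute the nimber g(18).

0

Compute g(0), g(1), … for moves {1, 9}:
k:     0  1  2  3  4  5  6  7  8  9 10 11 12 13 14 15 16 17 18
g(k):  0  1  0  1  0  1  0  1  0  1  0  1  0  1  0  1  0  1  0
So g(18) = 0.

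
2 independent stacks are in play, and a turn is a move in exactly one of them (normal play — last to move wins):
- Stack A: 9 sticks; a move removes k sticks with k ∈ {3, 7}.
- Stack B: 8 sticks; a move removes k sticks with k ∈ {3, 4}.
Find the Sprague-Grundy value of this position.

1

Grundy values for stack A (subtraction set {3, 7}):
g(0) = mex{} = 0
g(1) = mex{} = 0
g(2) = mex{} = 0
g(3) = mex{0} = 1
g(4) = mex{0} = 1
g(5) = mex{0} = 1
g(6) = mex{1} = 0
g(7) = mex{0,1} = 2
g(8) = mex{0,1} = 2
g(9) = mex{0} = 1
So g(9) = 1.
Build the Grundy sequence for stack B with g(k) = mex{g(k−s) : s ∈ {3, 4}, s ≤ k}:
k:     0  1  2  3  4  5  6  7  8
g(k):  0  0  0  1  1  1  2  0  0
So g(8) = 0.
By the Sprague-Grundy theorem, the Grundy value of a sum of independent games is the XOR of the component values.
Combined value = 1 ⊕ 0 = 1.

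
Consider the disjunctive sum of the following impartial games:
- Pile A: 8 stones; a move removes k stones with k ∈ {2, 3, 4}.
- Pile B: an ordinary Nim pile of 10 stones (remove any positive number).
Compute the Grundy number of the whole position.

Build the Grundy sequence for pile A with g(k) = mex{g(k−s) : s ∈ {2, 3, 4}, s ≤ k}:
k:     0  1  2  3  4  5  6  7  8
g(k):  0  0  1  1  2  2  0  0  1
So g(8) = 1.
Pile B is a plain Nim pile of size 10, so its Grundy value is 10.
The value of a disjunctive sum is the nim-sum of the parts.
Combined value = 1 XOR 10 = 11.

11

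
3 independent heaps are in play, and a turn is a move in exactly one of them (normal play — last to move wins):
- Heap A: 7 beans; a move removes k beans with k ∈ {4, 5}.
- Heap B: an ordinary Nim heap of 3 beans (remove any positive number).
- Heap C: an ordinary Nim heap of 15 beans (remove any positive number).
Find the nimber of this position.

For heap A, compute g(0), g(1), … with moves {4, 5}:
g(0) = mex{} = 0
g(1) = mex{} = 0
g(2) = mex{} = 0
g(3) = mex{} = 0
g(4) = mex{0} = 1
g(5) = mex{0} = 1
g(6) = mex{0} = 1
g(7) = mex{0} = 1
So g(7) = 1.
Heap B is a plain Nim heap of size 3, so its Grundy value is 3.
Heap C is a plain Nim heap of size 15, so its Grundy value is 15.
By the Sprague-Grundy theorem, the Grundy value of a sum of independent games is the XOR of the component values.
Combined value = 1 XOR 3 XOR 15 = 13.

13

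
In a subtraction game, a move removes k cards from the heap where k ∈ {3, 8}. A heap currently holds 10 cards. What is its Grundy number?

1

Compute g(0), g(1), … for moves {3, 8}:
g(0) = mex{} = 0
g(1) = mex{} = 0
g(2) = mex{} = 0
g(3) = mex{0} = 1
g(4) = mex{0} = 1
g(5) = mex{0} = 1
g(6) = mex{1} = 0
g(7) = mex{1} = 0
g(8) = mex{0,1} = 2
g(9) = mex{0} = 1
g(10) = mex{0} = 1
So g(10) = 1.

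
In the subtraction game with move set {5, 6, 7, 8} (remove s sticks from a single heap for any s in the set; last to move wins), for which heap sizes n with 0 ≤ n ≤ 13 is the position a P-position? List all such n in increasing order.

Grundy values for subtraction set {5, 6, 7, 8}:
k:     0  1  2  3  4  5  6  7  8  9 10 11 12 13
g(k):  0  0  0  0  0  1  1  1  1  1  2  2  2  0
The P-positions (g = 0) in 0..13 are 0, 1, 2, 3, 4, 13.

0, 1, 2, 3, 4, 13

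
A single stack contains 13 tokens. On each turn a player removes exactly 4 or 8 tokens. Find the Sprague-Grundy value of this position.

0

Grundy values for subtraction set {4, 8}:
g(0) = mex{} = 0
g(1) = mex{} = 0
g(2) = mex{} = 0
g(3) = mex{} = 0
g(4) = mex{0} = 1
g(5) = mex{0} = 1
g(6) = mex{0} = 1
g(7) = mex{0} = 1
g(8) = mex{0,1} = 2
g(9) = mex{0,1} = 2
g(10) = mex{0,1} = 2
g(11) = mex{0,1} = 2
g(12) = mex{1,2} = 0
g(13) = mex{1,2} = 0
So g(13) = 0.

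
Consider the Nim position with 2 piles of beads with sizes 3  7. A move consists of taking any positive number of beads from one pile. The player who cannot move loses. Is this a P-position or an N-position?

Compute the nim-sum pairwise:
3 ⊕ 7 = 4
The nim-sum is 4 ≠ 0, so this is an N-position: the player to move can win.

N-position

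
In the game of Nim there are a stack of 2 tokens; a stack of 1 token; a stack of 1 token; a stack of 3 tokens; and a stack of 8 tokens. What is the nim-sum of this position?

9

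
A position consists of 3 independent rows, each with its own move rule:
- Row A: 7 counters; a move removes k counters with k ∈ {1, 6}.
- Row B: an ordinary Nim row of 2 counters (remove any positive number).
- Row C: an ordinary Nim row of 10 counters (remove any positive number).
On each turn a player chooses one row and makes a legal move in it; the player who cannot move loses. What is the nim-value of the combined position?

8

For row A, compute g(0), g(1), … with moves {1, 6}:
g(0) = mex{} = 0
g(1) = mex{0} = 1
g(2) = mex{1} = 0
g(3) = mex{0} = 1
g(4) = mex{1} = 0
g(5) = mex{0} = 1
g(6) = mex{0,1} = 2
g(7) = mex{1,2} = 0
So g(7) = 0.
Row B is a plain Nim row of size 2, so its Grundy value is 2.
Row C is a plain Nim row of size 10, so its Grundy value is 10.
The value of a disjunctive sum is the nim-sum of the parts.
Combined value = 0 XOR 2 XOR 10 = 8.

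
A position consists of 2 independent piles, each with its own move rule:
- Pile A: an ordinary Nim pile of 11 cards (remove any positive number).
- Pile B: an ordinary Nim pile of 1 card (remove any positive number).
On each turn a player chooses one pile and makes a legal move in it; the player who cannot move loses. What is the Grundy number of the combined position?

Pile A is a plain Nim pile of size 11, so its Grundy value is 11.
Pile B is a plain Nim pile of size 1, so its Grundy value is 1.
By the Sprague-Grundy theorem, the Grundy value of a sum of independent games is the XOR of the component values.
Combined value = 11 XOR 1 = 10.

10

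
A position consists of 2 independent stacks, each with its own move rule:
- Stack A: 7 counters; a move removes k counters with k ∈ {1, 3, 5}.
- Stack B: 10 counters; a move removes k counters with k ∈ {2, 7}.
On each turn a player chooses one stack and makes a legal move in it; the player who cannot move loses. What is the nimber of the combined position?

For stack A, compute g(0), g(1), … with moves {1, 3, 5}:
g(0) = mex{} = 0
g(1) = mex{0} = 1
g(2) = mex{1} = 0
g(3) = mex{0} = 1
g(4) = mex{1} = 0
g(5) = mex{0} = 1
g(6) = mex{1} = 0
g(7) = mex{0} = 1
So g(7) = 1.
Build the Grundy sequence for stack B with g(k) = mex{g(k−s) : s ∈ {2, 7}, s ≤ k}:
g(0) = mex{} = 0
g(1) = mex{} = 0
g(2) = mex{0} = 1
g(3) = mex{0} = 1
g(4) = mex{1} = 0
g(5) = mex{1} = 0
g(6) = mex{0} = 1
g(7) = mex{0} = 1
g(8) = mex{0,1} = 2
g(9) = mex{1} = 0
g(10) = mex{1,2} = 0
So g(10) = 0.
The value of a disjunctive sum is the nim-sum of the parts.
Combined value = 1 ⊕ 0 = 1.

1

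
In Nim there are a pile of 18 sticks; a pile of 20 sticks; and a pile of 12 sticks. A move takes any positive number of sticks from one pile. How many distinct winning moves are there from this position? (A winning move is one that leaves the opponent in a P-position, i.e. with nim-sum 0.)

1

Bitwise XOR of the heap sizes:
  10010  (18)
  10100  (20)
  01100  (12)
  -----
  01010  (10)
The overall nim-sum is X = 10. A pile of size p has a winning move iff p XOR X < p (reduce it to p XOR X).
  18: 18 XOR 10 = 24 ≥ 18 — no move.
  20: 20 XOR 10 = 30 ≥ 20 — no move.
  12: 12 XOR 10 = 6 < 12 — winning move (to 6).
That gives 1 winning move.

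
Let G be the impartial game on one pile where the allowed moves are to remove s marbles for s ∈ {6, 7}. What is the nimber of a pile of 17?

0

Compute g(0), g(1), … for moves {6, 7}:
k:     0  1  2  3  4  5  6  7  8  9 10 11 12 13 14 15 16 17
g(k):  0  0  0  0  0  0  1  1  1  1  1  1  2  0  0  0  0  0
So g(17) = 0.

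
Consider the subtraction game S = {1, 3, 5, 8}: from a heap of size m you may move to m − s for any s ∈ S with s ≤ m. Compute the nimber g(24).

3

Compute g(0), g(1), … for moves {1, 3, 5, 8}:
k:     0  1  2  3  4  5  6  7  8  9 10 11 12 13 14 15 16 17 18 19 20 21 22 23 24
g(k):  0  1  0  1  0  1  0  1  2  3  2  3  2  0  1  0  1  0  1  0  1  2  3  2  3
So g(24) = 3.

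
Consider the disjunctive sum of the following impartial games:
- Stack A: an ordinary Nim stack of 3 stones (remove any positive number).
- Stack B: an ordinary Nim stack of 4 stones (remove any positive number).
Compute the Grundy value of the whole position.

7

Stack A is a plain Nim stack of size 3, so its Grundy value is 3.
Stack B is a plain Nim stack of size 4, so its Grundy value is 4.
The value of a disjunctive sum is the nim-sum of the parts.
Combined value = 3 XOR 4 = 7.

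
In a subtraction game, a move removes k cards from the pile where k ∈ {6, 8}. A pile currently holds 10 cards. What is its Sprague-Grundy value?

Build the Grundy sequence with g(k) = mex{g(k−s) : s ∈ {6, 8}, s ≤ k}:
g(0) = mex{} = 0
g(1) = mex{} = 0
g(2) = mex{} = 0
g(3) = mex{} = 0
g(4) = mex{} = 0
g(5) = mex{} = 0
g(6) = mex{0} = 1
g(7) = mex{0} = 1
g(8) = mex{0} = 1
g(9) = mex{0} = 1
g(10) = mex{0} = 1
So g(10) = 1.

1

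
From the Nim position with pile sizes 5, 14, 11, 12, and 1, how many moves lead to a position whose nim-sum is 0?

3

Write each in binary and XOR column by column:
  0101  (5)
  1110  (14)
  1011  (11)
  1100  (12)
  0001  (1)
  ----
  1101  (13)
The overall nim-sum is X = 13. A pile of size p has a winning move iff p XOR X < p (reduce it to p XOR X).
  5: 5 XOR 13 = 8 ≥ 5 — no move.
  14: 14 XOR 13 = 3 < 14 — winning move (to 3).
  11: 11 XOR 13 = 6 < 11 — winning move (to 6).
  12: 12 XOR 13 = 1 < 12 — winning move (to 1).
  1: 1 XOR 13 = 12 ≥ 1 — no move.
That gives 3 winning moves.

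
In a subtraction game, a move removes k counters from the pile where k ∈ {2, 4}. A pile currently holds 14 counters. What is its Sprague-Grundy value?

Grundy values for subtraction set {2, 4}:
k:     0  1  2  3  4  5  6  7  8  9 10 11 12 13 14
g(k):  0  0  1  1  2  2  0  0  1  1  2  2  0  0  1
So g(14) = 1.

1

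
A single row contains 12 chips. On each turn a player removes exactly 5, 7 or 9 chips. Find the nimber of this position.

Compute g(0), g(1), … for moves {5, 7, 9}:
g(0) = mex{} = 0
g(1) = mex{} = 0
g(2) = mex{} = 0
g(3) = mex{} = 0
g(4) = mex{} = 0
g(5) = mex{0} = 1
g(6) = mex{0} = 1
g(7) = mex{0} = 1
g(8) = mex{0} = 1
g(9) = mex{0} = 1
g(10) = mex{0,1} = 2
g(11) = mex{0,1} = 2
g(12) = mex{0,1} = 2
So g(12) = 2.

2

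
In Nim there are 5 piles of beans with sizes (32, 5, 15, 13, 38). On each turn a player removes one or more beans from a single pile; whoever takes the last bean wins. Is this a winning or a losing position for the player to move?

Winning position

Nim-sum: 32 XOR 5 XOR 15 XOR 13 XOR 38 = 1.
The nim-sum is 1 ≠ 0, so this is an N-position: the player to move can win.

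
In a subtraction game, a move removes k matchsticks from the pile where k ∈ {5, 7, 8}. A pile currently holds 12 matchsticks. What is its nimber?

2

Compute g(0), g(1), … for moves {5, 7, 8}:
k:     0  1  2  3  4  5  6  7  8  9 10 11 12
g(k):  0  0  0  0  0  1  1  1  1  1  2  2  2
So g(12) = 2.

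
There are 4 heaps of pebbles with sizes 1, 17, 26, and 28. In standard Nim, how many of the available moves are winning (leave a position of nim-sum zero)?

Nim-sum: 1 ⊕ 17 ⊕ 26 ⊕ 28 = 22.
The overall nim-sum is X = 22. A heap of size p has a winning move iff p XOR X < p (reduce it to p XOR X).
  1: 1 XOR 22 = 23 ≥ 1 — no move.
  17: 17 XOR 22 = 7 < 17 — winning move (to 7).
  26: 26 XOR 22 = 12 < 26 — winning move (to 12).
  28: 28 XOR 22 = 10 < 28 — winning move (to 10).
That gives 3 winning moves.

3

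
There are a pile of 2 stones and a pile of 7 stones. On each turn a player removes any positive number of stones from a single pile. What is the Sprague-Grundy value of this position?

5

Bitwise XOR of the heap sizes:
  010  (2)
  111  (7)
  ---
  101  (5)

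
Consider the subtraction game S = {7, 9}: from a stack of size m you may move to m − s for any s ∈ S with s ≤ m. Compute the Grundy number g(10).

Build the Grundy sequence with g(k) = mex{g(k−s) : s ∈ {7, 9}, s ≤ k}:
k:     0  1  2  3  4  5  6  7  8  9 10
g(k):  0  0  0  0  0  0  0  1  1  1  1
So g(10) = 1.

1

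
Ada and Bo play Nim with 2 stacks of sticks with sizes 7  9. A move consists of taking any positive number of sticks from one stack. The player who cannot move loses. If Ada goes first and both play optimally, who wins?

Ada wins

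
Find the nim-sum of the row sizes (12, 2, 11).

5

Nim-sum: 12 ^ 2 ^ 11 = 5.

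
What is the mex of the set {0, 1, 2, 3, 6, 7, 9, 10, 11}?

4

The values 0, 1, 2, 3 are all present; 4 is the first non-negative integer missing from the set.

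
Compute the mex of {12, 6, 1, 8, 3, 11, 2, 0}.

The values 0, 1, 2, 3 are all present; 4 is the first non-negative integer missing from the set.

4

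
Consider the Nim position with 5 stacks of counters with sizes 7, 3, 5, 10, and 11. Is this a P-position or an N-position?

P-position

Nim-sum: 7 ^ 3 ^ 5 ^ 10 ^ 11 = 0.
The nim-sum is 0, so this is a P-position: the player to move is in a losing position under optimal play.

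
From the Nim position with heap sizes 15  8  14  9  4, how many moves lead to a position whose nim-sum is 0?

Write each in binary and XOR column by column:
  1111  (15)
  1000  (8)
  1110  (14)
  1001  (9)
  0100  (4)
  ----
  0100  (4)
The overall nim-sum is X = 4. A heap of size p has a winning move iff p XOR X < p (reduce it to p XOR X).
  15: 15 XOR 4 = 11 < 15 — winning move (to 11).
  8: 8 XOR 4 = 12 ≥ 8 — no move.
  14: 14 XOR 4 = 10 < 14 — winning move (to 10).
  9: 9 XOR 4 = 13 ≥ 9 — no move.
  4: 4 XOR 4 = 0 < 4 — winning move (to 0).
That gives 3 winning moves.

3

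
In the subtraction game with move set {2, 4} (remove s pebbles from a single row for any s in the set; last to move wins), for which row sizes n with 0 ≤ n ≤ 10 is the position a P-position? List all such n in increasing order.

0, 1, 6, 7

Grundy values for subtraction set {2, 4}:
g(0) = mex{} = 0
g(1) = mex{} = 0
g(2) = mex{0} = 1
g(3) = mex{0} = 1
g(4) = mex{0,1} = 2
g(5) = mex{0,1} = 2
g(6) = mex{1,2} = 0
g(7) = mex{1,2} = 0
g(8) = mex{0,2} = 1
g(9) = mex{0,2} = 1
g(10) = mex{0,1} = 2
The P-positions (g = 0) in 0..10 are 0, 1, 6, 7.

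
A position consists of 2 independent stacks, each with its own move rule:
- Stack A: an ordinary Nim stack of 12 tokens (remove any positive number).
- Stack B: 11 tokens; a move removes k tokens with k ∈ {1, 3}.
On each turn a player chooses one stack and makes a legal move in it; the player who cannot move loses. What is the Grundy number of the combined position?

Stack A is a plain Nim stack of size 12, so its Grundy value is 12.
Build the Grundy sequence for stack B with g(k) = mex{g(k−s) : s ∈ {1, 3}, s ≤ k}:
g(0) = mex{} = 0
g(1) = mex{0} = 1
g(2) = mex{1} = 0
g(3) = mex{0} = 1
g(4) = mex{1} = 0
g(5) = mex{0} = 1
g(6) = mex{1} = 0
g(7) = mex{0} = 1
g(8) = mex{1} = 0
g(9) = mex{0} = 1
g(10) = mex{1} = 0
g(11) = mex{0} = 1
So g(11) = 1.
The value of a disjunctive sum is the nim-sum of the parts.
Combined value = 12 ⊕ 1 = 13.

13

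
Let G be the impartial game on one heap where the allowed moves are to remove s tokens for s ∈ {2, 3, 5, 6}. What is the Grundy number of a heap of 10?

1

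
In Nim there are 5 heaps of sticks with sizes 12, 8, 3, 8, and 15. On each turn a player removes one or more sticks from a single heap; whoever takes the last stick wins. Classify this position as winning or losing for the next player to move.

Losing position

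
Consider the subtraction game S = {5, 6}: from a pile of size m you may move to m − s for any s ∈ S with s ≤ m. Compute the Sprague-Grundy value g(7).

Grundy values for subtraction set {5, 6}:
g(0) = mex{} = 0
g(1) = mex{} = 0
g(2) = mex{} = 0
g(3) = mex{} = 0
g(4) = mex{} = 0
g(5) = mex{0} = 1
g(6) = mex{0} = 1
g(7) = mex{0} = 1
So g(7) = 1.

1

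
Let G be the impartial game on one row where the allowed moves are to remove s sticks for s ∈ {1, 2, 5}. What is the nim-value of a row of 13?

1

Build the Grundy sequence with g(k) = mex{g(k−s) : s ∈ {1, 2, 5}, s ≤ k}:
k:     0  1  2  3  4  5  6  7  8  9 10 11 12 13
g(k):  0  1  2  0  1  2  0  1  2  0  1  2  0  1
So g(13) = 1.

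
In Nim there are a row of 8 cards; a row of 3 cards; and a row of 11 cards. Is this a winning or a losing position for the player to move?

Losing position

Compute the nim-sum pairwise:
8 ^ 3 = 11
11 ^ 11 = 0
The nim-sum is 0, so this is a P-position: the player to move is in a losing position under optimal play.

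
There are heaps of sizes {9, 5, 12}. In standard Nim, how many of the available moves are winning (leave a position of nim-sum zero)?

0

Compute the nim-sum pairwise:
9 ⊕ 5 = 12
12 ⊕ 12 = 0
The nim-sum is already 0, so every move leaves a nonzero nim-sum — there are no winning moves.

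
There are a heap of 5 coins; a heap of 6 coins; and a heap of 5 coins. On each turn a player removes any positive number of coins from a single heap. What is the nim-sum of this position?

Write each in binary and XOR column by column:
  101  (5)
  110  (6)
  101  (5)
  ---
  110  (6)

6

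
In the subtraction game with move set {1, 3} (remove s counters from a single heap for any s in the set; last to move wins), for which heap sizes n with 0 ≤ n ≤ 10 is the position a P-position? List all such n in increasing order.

0, 2, 4, 6, 8, 10

Grundy values for subtraction set {1, 3}:
g(0) = mex{} = 0
g(1) = mex{0} = 1
g(2) = mex{1} = 0
g(3) = mex{0} = 1
g(4) = mex{1} = 0
g(5) = mex{0} = 1
g(6) = mex{1} = 0
g(7) = mex{0} = 1
g(8) = mex{1} = 0
g(9) = mex{0} = 1
g(10) = mex{1} = 0
The P-positions (g = 0) in 0..10 are 0, 2, 4, 6, 8, 10.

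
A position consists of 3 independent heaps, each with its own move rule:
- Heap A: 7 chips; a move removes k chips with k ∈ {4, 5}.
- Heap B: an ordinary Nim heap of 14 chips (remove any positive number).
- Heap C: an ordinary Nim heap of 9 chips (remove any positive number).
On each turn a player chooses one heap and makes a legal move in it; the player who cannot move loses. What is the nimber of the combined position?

6

Build the Grundy sequence for heap A with g(k) = mex{g(k−s) : s ∈ {4, 5}, s ≤ k}:
k:     0  1  2  3  4  5  6  7
g(k):  0  0  0  0  1  1  1  1
So g(7) = 1.
Heap B is a plain Nim heap of size 14, so its Grundy value is 14.
Heap C is a plain Nim heap of size 9, so its Grundy value is 9.
By the Sprague-Grundy theorem, the Grundy value of a sum of independent games is the XOR of the component values.
Combined value = 1 ⊕ 14 ⊕ 9 = 6.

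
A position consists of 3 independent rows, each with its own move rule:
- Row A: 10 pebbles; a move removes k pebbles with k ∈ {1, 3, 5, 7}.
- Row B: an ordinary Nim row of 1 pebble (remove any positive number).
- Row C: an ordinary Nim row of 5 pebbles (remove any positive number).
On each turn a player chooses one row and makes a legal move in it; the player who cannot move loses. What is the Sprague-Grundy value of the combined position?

Build the Grundy sequence for row A with g(k) = mex{g(k−s) : s ∈ {1, 3, 5, 7}, s ≤ k}:
k:     0  1  2  3  4  5  6  7  8  9 10
g(k):  0  1  0  1  0  1  0  1  0  1  0
So g(10) = 0.
Row B is a plain Nim row of size 1, so its Grundy value is 1.
Row C is a plain Nim row of size 5, so its Grundy value is 5.
By the Sprague-Grundy theorem, the Grundy value of a sum of independent games is the XOR of the component values.
Combined value = 0 ⊕ 1 ⊕ 5 = 4.

4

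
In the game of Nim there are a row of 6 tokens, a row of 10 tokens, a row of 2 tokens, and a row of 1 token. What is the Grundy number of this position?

15

Nim-sum: 6 ^ 10 ^ 2 ^ 1 = 15.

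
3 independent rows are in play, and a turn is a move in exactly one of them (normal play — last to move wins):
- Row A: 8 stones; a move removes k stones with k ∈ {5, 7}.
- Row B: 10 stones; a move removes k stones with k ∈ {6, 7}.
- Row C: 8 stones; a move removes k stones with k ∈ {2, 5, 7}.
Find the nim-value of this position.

Grundy values for row A (subtraction set {5, 7}):
g(0) = mex{} = 0
g(1) = mex{} = 0
g(2) = mex{} = 0
g(3) = mex{} = 0
g(4) = mex{} = 0
g(5) = mex{0} = 1
g(6) = mex{0} = 1
g(7) = mex{0} = 1
g(8) = mex{0} = 1
So g(8) = 1.
Grundy values for row B (subtraction set {6, 7}):
g(0) = mex{} = 0
g(1) = mex{} = 0
g(2) = mex{} = 0
g(3) = mex{} = 0
g(4) = mex{} = 0
g(5) = mex{} = 0
g(6) = mex{0} = 1
g(7) = mex{0} = 1
g(8) = mex{0} = 1
g(9) = mex{0} = 1
g(10) = mex{0} = 1
So g(10) = 1.
For row C, compute g(0), g(1), … with moves {2, 5, 7}:
k:     0  1  2  3  4  5  6  7  8
g(k):  0  0  1  1  0  2  1  3  2
So g(8) = 2.
The value of a disjunctive sum is the nim-sum of the parts.
Combined value = 1 ⊕ 1 ⊕ 2 = 2.

2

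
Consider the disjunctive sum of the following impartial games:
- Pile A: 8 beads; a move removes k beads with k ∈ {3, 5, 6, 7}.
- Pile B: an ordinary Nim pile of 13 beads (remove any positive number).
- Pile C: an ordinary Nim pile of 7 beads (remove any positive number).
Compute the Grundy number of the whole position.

Build the Grundy sequence for pile A with g(k) = mex{g(k−s) : s ∈ {3, 5, 6, 7}, s ≤ k}:
k:     0  1  2  3  4  5  6  7  8
g(k):  0  0  0  1  1  1  2  2  2
So g(8) = 2.
Pile B is a plain Nim pile of size 13, so its Grundy value is 13.
Pile C is a plain Nim pile of size 7, so its Grundy value is 7.
The value of a disjunctive sum is the nim-sum of the parts.
Combined value = 2 XOR 13 XOR 7 = 8.

8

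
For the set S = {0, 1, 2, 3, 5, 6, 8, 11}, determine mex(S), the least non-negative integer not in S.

4

The values 0, 1, 2, 3 are all present; 4 is the first non-negative integer missing from the set.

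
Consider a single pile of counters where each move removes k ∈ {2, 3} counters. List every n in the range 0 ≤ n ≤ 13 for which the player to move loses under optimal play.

Compute g(0), g(1), … for moves {2, 3}:
g(0) = mex{} = 0
g(1) = mex{} = 0
g(2) = mex{0} = 1
g(3) = mex{0} = 1
g(4) = mex{0,1} = 2
g(5) = mex{1} = 0
g(6) = mex{1,2} = 0
g(7) = mex{0,2} = 1
g(8) = mex{0} = 1
g(9) = mex{0,1} = 2
g(10) = mex{1} = 0
g(11) = mex{1,2} = 0
g(12) = mex{0,2} = 1
g(13) = mex{0} = 1
The P-positions (g = 0) in 0..13 are 0, 1, 5, 6, 10, 11.

0, 1, 5, 6, 10, 11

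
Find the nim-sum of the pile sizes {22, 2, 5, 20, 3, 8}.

Nim-sum: 22 ⊕ 2 ⊕ 5 ⊕ 20 ⊕ 3 ⊕ 8 = 14.

14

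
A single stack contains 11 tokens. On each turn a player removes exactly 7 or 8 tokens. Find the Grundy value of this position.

1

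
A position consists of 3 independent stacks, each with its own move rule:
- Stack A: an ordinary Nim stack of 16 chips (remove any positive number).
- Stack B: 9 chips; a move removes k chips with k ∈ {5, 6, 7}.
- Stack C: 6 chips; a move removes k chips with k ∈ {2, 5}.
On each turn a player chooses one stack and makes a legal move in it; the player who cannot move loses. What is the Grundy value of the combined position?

Stack A is a plain Nim stack of size 16, so its Grundy value is 16.
For stack B, compute g(0), g(1), … with moves {5, 6, 7}:
g(0) = mex{} = 0
g(1) = mex{} = 0
g(2) = mex{} = 0
g(3) = mex{} = 0
g(4) = mex{} = 0
g(5) = mex{0} = 1
g(6) = mex{0} = 1
g(7) = mex{0} = 1
g(8) = mex{0} = 1
g(9) = mex{0} = 1
So g(9) = 1.
For stack C, compute g(0), g(1), … with moves {2, 5}:
k:     0  1  2  3  4  5  6
g(k):  0  0  1  1  0  2  1
So g(6) = 1.
By the Sprague-Grundy theorem, the Grundy value of a sum of independent games is the XOR of the component values.
Combined value = 16 XOR 1 XOR 1 = 16.

16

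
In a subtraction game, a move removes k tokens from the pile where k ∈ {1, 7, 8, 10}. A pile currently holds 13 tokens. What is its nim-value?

3

Grundy values for subtraction set {1, 7, 8, 10}:
k:     0  1  2  3  4  5  6  7  8  9 10 11 12 13
g(k):  0  1  0  1  0  1  0  1  2  3  2  3  2  3
So g(13) = 3.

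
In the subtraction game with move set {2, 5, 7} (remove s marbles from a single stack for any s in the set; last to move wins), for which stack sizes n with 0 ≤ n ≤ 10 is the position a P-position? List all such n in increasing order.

Build the Grundy sequence with g(k) = mex{g(k−s) : s ∈ {2, 5, 7}, s ≤ k}:
g(0) = mex{} = 0
g(1) = mex{} = 0
g(2) = mex{0} = 1
g(3) = mex{0} = 1
g(4) = mex{1} = 0
g(5) = mex{0,1} = 2
g(6) = mex{0} = 1
g(7) = mex{0,1,2} = 3
g(8) = mex{0,1} = 2
g(9) = mex{0,1,3} = 2
g(10) = mex{1,2} = 0
The P-positions (g = 0) in 0..10 are 0, 1, 4, 10.

0, 1, 4, 10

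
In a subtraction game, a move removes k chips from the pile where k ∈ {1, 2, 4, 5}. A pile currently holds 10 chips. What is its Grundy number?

1

Build the Grundy sequence with g(k) = mex{g(k−s) : s ∈ {1, 2, 4, 5}, s ≤ k}:
k:     0  1  2  3  4  5  6  7  8  9 10
g(k):  0  1  2  0  1  2  0  1  2  0  1
So g(10) = 1.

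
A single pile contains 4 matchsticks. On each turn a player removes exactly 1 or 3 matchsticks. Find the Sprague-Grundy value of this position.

Grundy values for subtraction set {1, 3}:
k:     0  1  2  3  4
g(k):  0  1  0  1  0
So g(4) = 0.

0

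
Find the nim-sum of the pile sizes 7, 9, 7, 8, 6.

In binary:
  0111  (7)
  1001  (9)
  0111  (7)
  1000  (8)
  0110  (6)
  ----
  0111  (7)

7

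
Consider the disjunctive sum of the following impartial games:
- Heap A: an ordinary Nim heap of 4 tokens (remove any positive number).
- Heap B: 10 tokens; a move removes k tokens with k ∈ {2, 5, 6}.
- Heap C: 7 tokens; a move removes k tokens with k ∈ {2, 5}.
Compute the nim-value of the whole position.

5

Heap A is a plain Nim heap of size 4, so its Grundy value is 4.
For heap B, compute g(0), g(1), … with moves {2, 5, 6}:
k:     0  1  2  3  4  5  6  7  8  9 10
g(k):  0  0  1  1  0  2  1  3  0  2  1
So g(10) = 1.
Build the Grundy sequence for heap C with g(k) = mex{g(k−s) : s ∈ {2, 5}, s ≤ k}:
k:     0  1  2  3  4  5  6  7
g(k):  0  0  1  1  0  2  1  0
So g(7) = 0.
The value of a disjunctive sum is the nim-sum of the parts.
Combined value = 4 ⊕ 1 ⊕ 0 = 5.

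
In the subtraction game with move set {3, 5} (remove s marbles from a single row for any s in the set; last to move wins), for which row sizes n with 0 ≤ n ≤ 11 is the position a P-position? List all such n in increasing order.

0, 1, 2, 8, 9, 10

Grundy values for subtraction set {3, 5}:
g(0) = mex{} = 0
g(1) = mex{} = 0
g(2) = mex{} = 0
g(3) = mex{0} = 1
g(4) = mex{0} = 1
g(5) = mex{0} = 1
g(6) = mex{0,1} = 2
g(7) = mex{0,1} = 2
g(8) = mex{1} = 0
g(9) = mex{1,2} = 0
g(10) = mex{1,2} = 0
g(11) = mex{0,2} = 1
The P-positions (g = 0) in 0..11 are 0, 1, 2, 8, 9, 10.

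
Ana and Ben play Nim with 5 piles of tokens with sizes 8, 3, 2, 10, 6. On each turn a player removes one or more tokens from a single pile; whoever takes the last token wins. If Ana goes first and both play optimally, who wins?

Ana wins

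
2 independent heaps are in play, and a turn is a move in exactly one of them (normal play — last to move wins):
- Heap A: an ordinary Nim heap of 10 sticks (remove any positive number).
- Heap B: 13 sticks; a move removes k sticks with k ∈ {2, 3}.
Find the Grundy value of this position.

Heap A is a plain Nim heap of size 10, so its Grundy value is 10.
Grundy values for heap B (subtraction set {2, 3}):
k:     0  1  2  3  4  5  6  7  8  9 10 11 12 13
g(k):  0  0  1  1  2  0  0  1  1  2  0  0  1  1
So g(13) = 1.
By the Sprague-Grundy theorem, the Grundy value of a sum of independent games is the XOR of the component values.
Combined value = 10 XOR 1 = 11.

11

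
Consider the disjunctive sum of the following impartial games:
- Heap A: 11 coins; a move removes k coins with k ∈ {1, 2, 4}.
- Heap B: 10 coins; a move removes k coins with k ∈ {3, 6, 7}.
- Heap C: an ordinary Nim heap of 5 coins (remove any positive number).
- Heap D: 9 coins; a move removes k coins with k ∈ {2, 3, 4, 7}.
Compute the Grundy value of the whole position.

For heap A, compute g(0), g(1), … with moves {1, 2, 4}:
k:     0  1  2  3  4  5  6  7  8  9 10 11
g(k):  0  1  2  0  1  2  0  1  2  0  1  2
So g(11) = 2.
Grundy values for heap B (subtraction set {3, 6, 7}):
k:     0  1  2  3  4  5  6  7  8  9 10
g(k):  0  0  0  1  1  1  2  2  2  3  0
So g(10) = 0.
Heap C is a plain Nim heap of size 5, so its Grundy value is 5.
For heap D, compute g(0), g(1), … with moves {2, 3, 4, 7}:
k:     0  1  2  3  4  5  6  7  8  9
g(k):  0  0  1  1  2  2  0  3  1  4
So g(9) = 4.
By the Sprague-Grundy theorem, the Grundy value of a sum of independent games is the XOR of the component values.
Combined value = 2 XOR 0 XOR 5 XOR 4 = 3.

3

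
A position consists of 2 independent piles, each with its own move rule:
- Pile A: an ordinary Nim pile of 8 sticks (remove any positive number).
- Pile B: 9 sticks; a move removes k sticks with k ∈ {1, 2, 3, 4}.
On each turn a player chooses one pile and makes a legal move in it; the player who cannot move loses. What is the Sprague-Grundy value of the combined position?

Pile A is a plain Nim pile of size 8, so its Grundy value is 8.
Grundy values for pile B (subtraction set {1, 2, 3, 4}):
k:     0  1  2  3  4  5  6  7  8  9
g(k):  0  1  2  3  4  0  1  2  3  4
So g(9) = 4.
By the Sprague-Grundy theorem, the Grundy value of a sum of independent games is the XOR of the component values.
Combined value = 8 XOR 4 = 12.

12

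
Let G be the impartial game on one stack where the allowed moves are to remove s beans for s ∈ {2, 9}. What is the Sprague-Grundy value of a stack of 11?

Compute g(0), g(1), … for moves {2, 9}:
g(0) = mex{} = 0
g(1) = mex{} = 0
g(2) = mex{0} = 1
g(3) = mex{0} = 1
g(4) = mex{1} = 0
g(5) = mex{1} = 0
g(6) = mex{0} = 1
g(7) = mex{0} = 1
g(8) = mex{1} = 0
g(9) = mex{0,1} = 2
g(10) = mex{0} = 1
g(11) = mex{1,2} = 0
So g(11) = 0.

0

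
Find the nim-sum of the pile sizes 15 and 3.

Compute the nim-sum pairwise:
15 ⊕ 3 = 12

12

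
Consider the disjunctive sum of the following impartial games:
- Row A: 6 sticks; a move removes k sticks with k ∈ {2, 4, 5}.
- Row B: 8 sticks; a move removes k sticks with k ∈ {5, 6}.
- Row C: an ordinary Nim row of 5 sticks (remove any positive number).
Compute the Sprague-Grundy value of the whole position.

7

Build the Grundy sequence for row A with g(k) = mex{g(k−s) : s ∈ {2, 4, 5}, s ≤ k}:
g(0) = mex{} = 0
g(1) = mex{} = 0
g(2) = mex{0} = 1
g(3) = mex{0} = 1
g(4) = mex{0,1} = 2
g(5) = mex{0,1} = 2
g(6) = mex{0,1,2} = 3
So g(6) = 3.
Build the Grundy sequence for row B with g(k) = mex{g(k−s) : s ∈ {5, 6}, s ≤ k}:
k:     0  1  2  3  4  5  6  7  8
g(k):  0  0  0  0  0  1  1  1  1
So g(8) = 1.
Row C is a plain Nim row of size 5, so its Grundy value is 5.
The value of a disjunctive sum is the nim-sum of the parts.
Combined value = 3 ⊕ 1 ⊕ 5 = 7.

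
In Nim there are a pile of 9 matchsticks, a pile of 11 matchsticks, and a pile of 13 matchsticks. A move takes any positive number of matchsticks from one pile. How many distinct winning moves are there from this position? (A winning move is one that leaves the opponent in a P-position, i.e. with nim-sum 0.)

Compute the nim-sum pairwise:
9 XOR 11 = 2
2 XOR 13 = 15
The overall nim-sum is X = 15. A pile of size p has a winning move iff p XOR X < p (reduce it to p XOR X).
  9: 9 XOR 15 = 6 < 9 — winning move (to 6).
  11: 11 XOR 15 = 4 < 11 — winning move (to 4).
  13: 13 XOR 15 = 2 < 13 — winning move (to 2).
That gives 3 winning moves.

3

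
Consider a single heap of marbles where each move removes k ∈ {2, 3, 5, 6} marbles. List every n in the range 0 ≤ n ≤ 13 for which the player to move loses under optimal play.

0, 1, 8, 9

Compute g(0), g(1), … for moves {2, 3, 5, 6}:
g(0) = mex{} = 0
g(1) = mex{} = 0
g(2) = mex{0} = 1
g(3) = mex{0} = 1
g(4) = mex{0,1} = 2
g(5) = mex{0,1} = 2
g(6) = mex{0,1,2} = 3
g(7) = mex{0,1,2} = 3
g(8) = mex{1,2,3} = 0
g(9) = mex{1,2,3} = 0
g(10) = mex{0,2,3} = 1
g(11) = mex{0,2,3} = 1
g(12) = mex{0,1,3} = 2
g(13) = mex{0,1,3} = 2
The P-positions (g = 0) in 0..13 are 0, 1, 8, 9.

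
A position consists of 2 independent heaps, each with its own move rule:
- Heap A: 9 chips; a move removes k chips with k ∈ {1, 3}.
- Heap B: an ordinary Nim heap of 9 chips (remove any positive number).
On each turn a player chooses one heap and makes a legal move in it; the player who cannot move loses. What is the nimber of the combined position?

Build the Grundy sequence for heap A with g(k) = mex{g(k−s) : s ∈ {1, 3}, s ≤ k}:
g(0) = mex{} = 0
g(1) = mex{0} = 1
g(2) = mex{1} = 0
g(3) = mex{0} = 1
g(4) = mex{1} = 0
g(5) = mex{0} = 1
g(6) = mex{1} = 0
g(7) = mex{0} = 1
g(8) = mex{1} = 0
g(9) = mex{0} = 1
So g(9) = 1.
Heap B is a plain Nim heap of size 9, so its Grundy value is 9.
By the Sprague-Grundy theorem, the Grundy value of a sum of independent games is the XOR of the component values.
Combined value = 1 XOR 9 = 8.

8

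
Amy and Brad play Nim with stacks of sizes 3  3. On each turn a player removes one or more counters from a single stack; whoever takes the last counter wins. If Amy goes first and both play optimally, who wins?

Brad wins

In binary:
  11  (3)
  11  (3)
  --
  00  (0)
The nim-sum is 0, so this is a P-position: the player to move is in a losing position under optimal play; Amy is about to move from it and so loses — Brad wins.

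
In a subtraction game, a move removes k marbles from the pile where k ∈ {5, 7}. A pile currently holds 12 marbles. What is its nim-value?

Build the Grundy sequence with g(k) = mex{g(k−s) : s ∈ {5, 7}, s ≤ k}:
k:     0  1  2  3  4  5  6  7  8  9 10 11 12
g(k):  0  0  0  0  0  1  1  1  1  1  2  2  0
So g(12) = 0.

0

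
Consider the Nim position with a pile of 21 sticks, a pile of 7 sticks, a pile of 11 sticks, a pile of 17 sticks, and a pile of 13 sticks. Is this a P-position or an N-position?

Bitwise XOR of the heap sizes:
  10101  (21)
  00111  (7)
  01011  (11)
  10001  (17)
  01101  (13)
  -----
  00101  (5)
The nim-sum is 5 ≠ 0, so this is an N-position: the player to move can win.

N-position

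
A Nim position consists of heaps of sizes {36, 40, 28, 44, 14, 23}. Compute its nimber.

37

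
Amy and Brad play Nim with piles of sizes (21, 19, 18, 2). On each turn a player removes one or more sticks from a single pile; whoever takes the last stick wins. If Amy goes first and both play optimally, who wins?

In binary:
  10101  (21)
  10011  (19)
  10010  (18)
  00010  (2)
  -----
  10110  (22)
The nim-sum is 22 ≠ 0, so this is an N-position: the player to move can win; Amy has a winning move.

Amy wins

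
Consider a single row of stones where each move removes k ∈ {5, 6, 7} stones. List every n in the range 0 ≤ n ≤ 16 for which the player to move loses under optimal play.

0, 1, 2, 3, 4, 12, 13, 14, 15, 16

Compute g(0), g(1), … for moves {5, 6, 7}:
k:     0  1  2  3  4  5  6  7  8  9 10 11 12 13 14 15 16
g(k):  0  0  0  0  0  1  1  1  1  1  2  2  0  0  0  0  0
The P-positions (g = 0) in 0..16 are 0, 1, 2, 3, 4, 12, 13, 14, 15, 16.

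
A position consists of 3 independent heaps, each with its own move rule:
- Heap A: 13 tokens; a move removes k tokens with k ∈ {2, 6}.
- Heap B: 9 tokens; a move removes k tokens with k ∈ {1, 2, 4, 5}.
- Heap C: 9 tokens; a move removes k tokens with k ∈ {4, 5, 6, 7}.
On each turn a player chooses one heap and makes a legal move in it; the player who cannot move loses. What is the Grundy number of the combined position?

2

Build the Grundy sequence for heap A with g(k) = mex{g(k−s) : s ∈ {2, 6}, s ≤ k}:
k:     0  1  2  3  4  5  6  7  8  9 10 11 12 13
g(k):  0  0  1  1  0  0  1  1  0  0  1  1  0  0
So g(13) = 0.
Grundy values for heap B (subtraction set {1, 2, 4, 5}):
g(0) = mex{} = 0
g(1) = mex{0} = 1
g(2) = mex{0,1} = 2
g(3) = mex{1,2} = 0
g(4) = mex{0,2} = 1
g(5) = mex{0,1} = 2
g(6) = mex{1,2} = 0
g(7) = mex{0,2} = 1
g(8) = mex{0,1} = 2
g(9) = mex{1,2} = 0
So g(9) = 0.
For heap C, compute g(0), g(1), … with moves {4, 5, 6, 7}:
g(0) = mex{} = 0
g(1) = mex{} = 0
g(2) = mex{} = 0
g(3) = mex{} = 0
g(4) = mex{0} = 1
g(5) = mex{0} = 1
g(6) = mex{0} = 1
g(7) = mex{0} = 1
g(8) = mex{0,1} = 2
g(9) = mex{0,1} = 2
So g(9) = 2.
The value of a disjunctive sum is the nim-sum of the parts.
Combined value = 0 ⊕ 0 ⊕ 2 = 2.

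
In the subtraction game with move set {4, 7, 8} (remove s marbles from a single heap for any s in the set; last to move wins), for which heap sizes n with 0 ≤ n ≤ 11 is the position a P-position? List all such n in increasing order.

0, 1, 2, 3

Build the Grundy sequence with g(k) = mex{g(k−s) : s ∈ {4, 7, 8}, s ≤ k}:
g(0) = mex{} = 0
g(1) = mex{} = 0
g(2) = mex{} = 0
g(3) = mex{} = 0
g(4) = mex{0} = 1
g(5) = mex{0} = 1
g(6) = mex{0} = 1
g(7) = mex{0} = 1
g(8) = mex{0,1} = 2
g(9) = mex{0,1} = 2
g(10) = mex{0,1} = 2
g(11) = mex{0,1} = 2
The P-positions (g = 0) in 0..11 are 0, 1, 2, 3.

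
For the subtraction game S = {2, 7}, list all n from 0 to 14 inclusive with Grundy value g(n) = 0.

0, 1, 4, 5, 9, 10, 13, 14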